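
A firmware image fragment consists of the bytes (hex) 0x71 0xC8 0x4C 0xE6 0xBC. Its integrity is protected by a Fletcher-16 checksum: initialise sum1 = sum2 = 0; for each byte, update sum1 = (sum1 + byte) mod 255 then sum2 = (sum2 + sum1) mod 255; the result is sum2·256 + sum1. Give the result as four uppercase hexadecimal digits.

Running sums (mod 255):
  after byte 0 (0x71): sum1=113, sum2=113
  after byte 1 (0xC8): sum1=58, sum2=171
  after byte 2 (0x4C): sum1=134, sum2=50
  after byte 3 (0xE6): sum1=109, sum2=159
  after byte 4 (0xBC): sum1=42, sum2=201
Checksum = sum2·256 + sum1 = 201·256 + 42 = 51498 = 0xC92A.

C92A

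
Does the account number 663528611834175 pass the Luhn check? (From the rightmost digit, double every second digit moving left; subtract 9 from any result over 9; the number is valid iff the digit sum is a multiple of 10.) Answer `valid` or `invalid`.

valid

From the right, keep odd positions and double even positions (subtract 9 from any doubled value over 9):
  doubled (positions 2,4,...): 5 8 7 2 7 1 3 → sum 33
  kept (positions 1,3,...): 5 1 3 1 6 2 3 6 → sum 27
Total = 60.
60 mod 10 = 0, so the number is valid.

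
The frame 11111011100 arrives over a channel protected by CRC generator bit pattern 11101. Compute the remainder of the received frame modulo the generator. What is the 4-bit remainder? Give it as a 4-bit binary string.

0000

Modulo-2 division of 11111011100 by 11101:
  pos 0: 11111 XOR 11101 = 00010
  pos 3: 10011 XOR 11101 = 01110
  pos 4: 11101 XOR 11101 = 00000
Remainder = 0000 (zero — the frame passes the CRC check).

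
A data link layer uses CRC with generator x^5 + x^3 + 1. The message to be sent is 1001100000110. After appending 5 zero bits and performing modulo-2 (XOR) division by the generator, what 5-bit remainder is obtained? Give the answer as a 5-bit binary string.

Append 5 zeros: 100110000011000000. Divide by 101001 (XOR where the leading bit is 1):
  pos 0: 100110 XOR 101001 = 001111
  pos 2: 111100 XOR 101001 = 010101
  pos 3: 101010 XOR 101001 = 000011
  pos 7: 110110 XOR 101001 = 011111
  pos 8: 111110 XOR 101001 = 010111
  pos 9: 101110 XOR 101001 = 000111
  pos 12: 111000 XOR 101001 = 010001
Remainder (last 5 bits) = 10001. This is the CRC / FCS.

10001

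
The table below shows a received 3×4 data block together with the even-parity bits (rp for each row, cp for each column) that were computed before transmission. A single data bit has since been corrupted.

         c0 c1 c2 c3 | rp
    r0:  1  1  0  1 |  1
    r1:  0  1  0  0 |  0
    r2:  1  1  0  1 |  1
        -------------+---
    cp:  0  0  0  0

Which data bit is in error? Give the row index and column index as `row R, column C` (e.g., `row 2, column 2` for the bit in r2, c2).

row 1, column 1

Recompute each row's even parity and compare to rp:
  r0: data parity 1, sent rp 1 → ok
  r1: data parity 1, sent rp 0 → mismatch
  r2: data parity 1, sent rp 1 → ok
Recompute each column's even parity and compare to cp:
  c0: data parity 0, sent cp 0 → ok
  c1: data parity 1, sent cp 0 → mismatch
  c2: data parity 0, sent cp 0 → ok
  c3: data parity 0, sent cp 0 → ok
Exactly one row (r1) and one column (c1) fail → the flipped bit is at their intersection.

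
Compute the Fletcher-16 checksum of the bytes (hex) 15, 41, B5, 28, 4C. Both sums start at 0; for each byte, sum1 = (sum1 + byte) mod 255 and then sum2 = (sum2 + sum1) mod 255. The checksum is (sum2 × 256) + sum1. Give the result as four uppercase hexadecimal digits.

2C80

Running sums (mod 255):
  after byte 0 (15): sum1=21, sum2=21
  after byte 1 (41): sum1=86, sum2=107
  after byte 2 (B5): sum1=12, sum2=119
  after byte 3 (28): sum1=52, sum2=171
  after byte 4 (4C): sum1=128, sum2=44
Checksum = sum2·256 + sum1 = 44·256 + 128 = 11392 = 0x2C80.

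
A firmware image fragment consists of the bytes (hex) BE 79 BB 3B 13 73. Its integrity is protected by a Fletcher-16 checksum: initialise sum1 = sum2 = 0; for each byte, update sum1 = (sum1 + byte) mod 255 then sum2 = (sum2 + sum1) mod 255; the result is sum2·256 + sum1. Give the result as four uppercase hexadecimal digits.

12B5

Running sums (mod 255):
  after byte 0 (BE): sum1=190, sum2=190
  after byte 1 (79): sum1=56, sum2=246
  after byte 2 (BB): sum1=243, sum2=234
  after byte 3 (3B): sum1=47, sum2=26
  after byte 4 (13): sum1=66, sum2=92
  after byte 5 (73): sum1=181, sum2=18
Checksum = sum2·256 + sum1 = 18·256 + 181 = 4789 = 0x12B5.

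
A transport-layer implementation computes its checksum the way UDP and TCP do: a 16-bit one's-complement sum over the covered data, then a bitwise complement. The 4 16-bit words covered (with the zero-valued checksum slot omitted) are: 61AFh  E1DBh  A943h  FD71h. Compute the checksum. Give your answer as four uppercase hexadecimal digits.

One's-complement addition (fold any carry out of bit 15 back into bit 0):
  0x61AF + 0xE1DB = 0x1438A → wrap carry → 0x438B
  0x438B + 0xA943 = 0x0ECCE
  0xECCE + 0xFD71 = 0x1EA3F → wrap carry → 0xEA40
One's-complement sum = 0xEA40.
Checksum = ~0xEA40 & 0xFFFF = 0x15BF.

15BF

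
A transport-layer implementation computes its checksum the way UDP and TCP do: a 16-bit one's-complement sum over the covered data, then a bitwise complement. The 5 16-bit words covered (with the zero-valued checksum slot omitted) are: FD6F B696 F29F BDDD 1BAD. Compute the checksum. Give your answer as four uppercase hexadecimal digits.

7FCE

One's-complement addition (fold any carry out of bit 15 back into bit 0):
  0xFD6F + 0xB696 = 0x1B405 → wrap carry → 0xB406
  0xB406 + 0xF29F = 0x1A6A5 → wrap carry → 0xA6A6
  0xA6A6 + 0xBDDD = 0x16483 → wrap carry → 0x6484
  0x6484 + 0x1BAD = 0x08031
One's-complement sum = 0x8031.
Checksum = ~0x8031 & 0xFFFF = 0x7FCE.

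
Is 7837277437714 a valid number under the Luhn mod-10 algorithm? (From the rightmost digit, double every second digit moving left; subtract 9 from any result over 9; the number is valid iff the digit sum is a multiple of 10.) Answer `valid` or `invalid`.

invalid

From the right, keep odd positions and double even positions (subtract 9 from any doubled value over 9):
  doubled (positions 2,4,...): 2 5 8 5 5 7 → sum 32
  kept (positions 1,3,...): 4 7 3 7 2 3 7 → sum 33
Total = 65.
65 mod 10 = 5, so the number is invalid.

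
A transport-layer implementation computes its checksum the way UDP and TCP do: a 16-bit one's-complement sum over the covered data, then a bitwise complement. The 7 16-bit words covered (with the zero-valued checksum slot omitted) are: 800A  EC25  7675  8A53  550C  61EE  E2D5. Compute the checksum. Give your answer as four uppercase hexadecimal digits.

F935

One's-complement addition (fold any carry out of bit 15 back into bit 0):
  0x800A + 0xEC25 = 0x16C2F → wrap carry → 0x6C30
  0x6C30 + 0x7675 = 0x0E2A5
  0xE2A5 + 0x8A53 = 0x16CF8 → wrap carry → 0x6CF9
  0x6CF9 + 0x550C = 0x0C205
  0xC205 + 0x61EE = 0x123F3 → wrap carry → 0x23F4
  0x23F4 + 0xE2D5 = 0x106C9 → wrap carry → 0x06CA
One's-complement sum = 0x06CA.
Checksum = ~0x06CA & 0xFFFF = 0xF935.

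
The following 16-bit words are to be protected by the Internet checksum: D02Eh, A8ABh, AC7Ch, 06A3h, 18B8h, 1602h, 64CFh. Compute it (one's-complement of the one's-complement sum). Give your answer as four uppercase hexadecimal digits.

407C

One's-complement addition (fold any carry out of bit 15 back into bit 0):
  0xD02E + 0xA8AB = 0x178D9 → wrap carry → 0x78DA
  0x78DA + 0xAC7C = 0x12556 → wrap carry → 0x2557
  0x2557 + 0x06A3 = 0x02BFA
  0x2BFA + 0x18B8 = 0x044B2
  0x44B2 + 0x1602 = 0x05AB4
  0x5AB4 + 0x64CF = 0x0BF83
One's-complement sum = 0xBF83.
Checksum = ~0xBF83 & 0xFFFF = 0x407C.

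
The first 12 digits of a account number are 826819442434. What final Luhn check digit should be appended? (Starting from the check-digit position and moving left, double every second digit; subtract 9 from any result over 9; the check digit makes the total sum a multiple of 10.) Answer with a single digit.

2

Partial digits right→left: 4 3 4 2 4 4 9 1 8 6 2 8
Double every second digit counting from the check-digit position (so the 1st, 3rd, 5th, ... of the partial from the right).
  doubled (with −9 where >9): 8 8 8 9 7 4 → sum 44
  kept as-is: 3 2 4 1 6 8 → sum 24
Total = 44 + 24 = 68.
Check digit = (10 − (68 mod 10)) mod 10 = 2.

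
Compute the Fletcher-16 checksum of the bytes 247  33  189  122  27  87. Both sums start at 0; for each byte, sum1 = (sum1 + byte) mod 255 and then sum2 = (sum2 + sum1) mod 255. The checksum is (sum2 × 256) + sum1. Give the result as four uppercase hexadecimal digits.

69C3

Running sums (mod 255):
  after byte 0 (247): sum1=247, sum2=247
  after byte 1 (33): sum1=25, sum2=17
  after byte 2 (189): sum1=214, sum2=231
  after byte 3 (122): sum1=81, sum2=57
  after byte 4 (27): sum1=108, sum2=165
  after byte 5 (87): sum1=195, sum2=105
Checksum = sum2·256 + sum1 = 105·256 + 195 = 27075 = 0x69C3.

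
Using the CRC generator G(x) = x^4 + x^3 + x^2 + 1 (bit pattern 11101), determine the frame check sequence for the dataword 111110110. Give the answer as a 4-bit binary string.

1101

Append 4 zeros: 1111101100000. Divide by 11101 (XOR where the leading bit is 1):
  pos 0: 11111 XOR 11101 = 00010
  pos 3: 10011 XOR 11101 = 01110
  pos 4: 11100 XOR 11101 = 00001
  pos 8: 10000 XOR 11101 = 01101
Remainder (last 4 bits) = 1101. This is the CRC / FCS.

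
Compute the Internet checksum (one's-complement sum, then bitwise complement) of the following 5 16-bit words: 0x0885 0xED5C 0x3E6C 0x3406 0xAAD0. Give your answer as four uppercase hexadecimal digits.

One's-complement addition (fold any carry out of bit 15 back into bit 0):
  0x0885 + 0xED5C = 0x0F5E1
  0xF5E1 + 0x3E6C = 0x1344D → wrap carry → 0x344E
  0x344E + 0x3406 = 0x06854
  0x6854 + 0xAAD0 = 0x11324 → wrap carry → 0x1325
One's-complement sum = 0x1325.
Checksum = ~0x1325 & 0xFFFF = 0xECDA.

ECDA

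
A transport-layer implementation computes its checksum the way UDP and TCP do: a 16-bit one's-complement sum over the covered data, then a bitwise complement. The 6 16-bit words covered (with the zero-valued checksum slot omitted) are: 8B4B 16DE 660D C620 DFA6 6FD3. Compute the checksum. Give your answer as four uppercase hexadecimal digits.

E22D

One's-complement addition (fold any carry out of bit 15 back into bit 0):
  0x8B4B + 0x16DE = 0x0A229
  0xA229 + 0x660D = 0x10836 → wrap carry → 0x0837
  0x0837 + 0xC620 = 0x0CE57
  0xCE57 + 0xDFA6 = 0x1ADFD → wrap carry → 0xADFE
  0xADFE + 0x6FD3 = 0x11DD1 → wrap carry → 0x1DD2
One's-complement sum = 0x1DD2.
Checksum = ~0x1DD2 & 0xFFFF = 0xE22D.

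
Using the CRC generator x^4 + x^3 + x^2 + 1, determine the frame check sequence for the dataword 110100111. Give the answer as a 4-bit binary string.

Append 4 zeros: 1101001110000. Divide by 11101 (XOR where the leading bit is 1):
  pos 0: 11010 XOR 11101 = 00111
  pos 2: 11101 XOR 11101 = 00000
  pos 7: 11000 XOR 11101 = 00101
Remainder (last 4 bits) = 1010. This is the CRC / FCS.

1010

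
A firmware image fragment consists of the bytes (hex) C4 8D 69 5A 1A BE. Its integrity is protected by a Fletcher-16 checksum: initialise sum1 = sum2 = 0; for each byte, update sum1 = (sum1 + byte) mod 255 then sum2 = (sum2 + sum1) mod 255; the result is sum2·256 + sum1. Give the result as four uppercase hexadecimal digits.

Running sums (mod 255):
  after byte 0 (C4): sum1=196, sum2=196
  after byte 1 (8D): sum1=82, sum2=23
  after byte 2 (69): sum1=187, sum2=210
  after byte 3 (5A): sum1=22, sum2=232
  after byte 4 (1A): sum1=48, sum2=25
  after byte 5 (BE): sum1=238, sum2=8
Checksum = sum2·256 + sum1 = 8·256 + 238 = 2286 = 0x08EE.

08EE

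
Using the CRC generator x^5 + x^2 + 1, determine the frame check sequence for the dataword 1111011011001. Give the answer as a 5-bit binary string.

10001

Append 5 zeros: 111101101100100000. Divide by 100101 (XOR where the leading bit is 1):
  pos 0: 111101 XOR 100101 = 011000
  pos 1: 110001 XOR 100101 = 010100
  pos 2: 101000 XOR 100101 = 001101
  pos 4: 110111 XOR 100101 = 010010
  pos 5: 100100 XOR 100101 = 000001
  pos 10: 101000 XOR 100101 = 001101
  pos 12: 110100 XOR 100101 = 010001
Remainder (last 5 bits) = 10001. This is the CRC / FCS.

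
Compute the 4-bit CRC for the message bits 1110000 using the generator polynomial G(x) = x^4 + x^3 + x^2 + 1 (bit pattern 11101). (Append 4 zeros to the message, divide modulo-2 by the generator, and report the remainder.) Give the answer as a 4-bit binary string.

1110

Append 4 zeros: 11100000000. Divide by 11101 (XOR where the leading bit is 1):
  pos 0: 11100 XOR 11101 = 00001
  pos 4: 10000 XOR 11101 = 01101
  pos 5: 11010 XOR 11101 = 00111
Remainder (last 4 bits) = 1110. This is the CRC / FCS.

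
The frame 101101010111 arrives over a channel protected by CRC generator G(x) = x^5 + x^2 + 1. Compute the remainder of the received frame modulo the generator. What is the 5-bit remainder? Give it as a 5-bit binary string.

01101

Modulo-2 division of 101101010111 by 100101:
  pos 0: 101101 XOR 100101 = 001000
  pos 2: 100001 XOR 100101 = 000100
  pos 5: 100011 XOR 100101 = 000110
Remainder = 01101 (nonzero — an error is detected).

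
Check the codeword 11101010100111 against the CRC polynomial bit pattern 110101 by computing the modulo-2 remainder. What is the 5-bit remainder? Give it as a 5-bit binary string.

11111

Modulo-2 division of 11101010100111 by 110101:
  pos 0: 111010 XOR 110101 = 001111
  pos 2: 111110 XOR 110101 = 001011
  pos 4: 101110 XOR 110101 = 011011
  pos 5: 110110 XOR 110101 = 000011
Remainder = 11111 (nonzero — an error is detected).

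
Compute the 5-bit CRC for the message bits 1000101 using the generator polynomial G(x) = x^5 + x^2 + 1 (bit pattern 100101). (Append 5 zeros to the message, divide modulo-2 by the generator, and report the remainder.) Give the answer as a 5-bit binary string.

10110

Append 5 zeros: 100010100000. Divide by 100101 (XOR where the leading bit is 1):
  pos 0: 100010 XOR 100101 = 000111
  pos 3: 111100 XOR 100101 = 011001
  pos 4: 110010 XOR 100101 = 010111
  pos 5: 101110 XOR 100101 = 001011
Remainder (last 5 bits) = 10110. This is the CRC / FCS.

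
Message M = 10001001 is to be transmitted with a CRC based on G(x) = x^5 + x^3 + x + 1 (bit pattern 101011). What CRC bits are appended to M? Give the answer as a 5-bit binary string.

Append 5 zeros: 1000100100000. Divide by 101011 (XOR where the leading bit is 1):
  pos 0: 100010 XOR 101011 = 001001
  pos 2: 100101 XOR 101011 = 001110
  pos 4: 111000 XOR 101011 = 010011
  pos 5: 100110 XOR 101011 = 001101
  pos 7: 110100 XOR 101011 = 011111
Remainder (last 5 bits) = 11111. This is the CRC / FCS.

11111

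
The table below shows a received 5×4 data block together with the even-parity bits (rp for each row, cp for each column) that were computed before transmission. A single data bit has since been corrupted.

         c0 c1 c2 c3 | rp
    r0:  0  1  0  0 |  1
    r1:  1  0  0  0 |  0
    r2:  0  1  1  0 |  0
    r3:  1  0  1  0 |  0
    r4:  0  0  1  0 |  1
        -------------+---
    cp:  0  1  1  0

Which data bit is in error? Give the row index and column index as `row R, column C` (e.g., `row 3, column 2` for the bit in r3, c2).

row 1, column 1

Recompute each row's even parity and compare to rp:
  r0: data parity 1, sent rp 1 → ok
  r1: data parity 1, sent rp 0 → mismatch
  r2: data parity 0, sent rp 0 → ok
  r3: data parity 0, sent rp 0 → ok
  r4: data parity 1, sent rp 1 → ok
Recompute each column's even parity and compare to cp:
  c0: data parity 0, sent cp 0 → ok
  c1: data parity 0, sent cp 1 → mismatch
  c2: data parity 1, sent cp 1 → ok
  c3: data parity 0, sent cp 0 → ok
Exactly one row (r1) and one column (c1) fail → the flipped bit is at their intersection.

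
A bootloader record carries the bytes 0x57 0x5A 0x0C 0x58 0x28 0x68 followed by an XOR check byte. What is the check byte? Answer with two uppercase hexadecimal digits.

19

XOR the bytes together:
  start with 0x57
  0x57 ⊕ 0x5A = 0x0D
  0x0D ⊕ 0x0C = 0x01
  0x01 ⊕ 0x58 = 0x59
  0x59 ⊕ 0x28 = 0x71
  0x71 ⊕ 0x68 = 0x19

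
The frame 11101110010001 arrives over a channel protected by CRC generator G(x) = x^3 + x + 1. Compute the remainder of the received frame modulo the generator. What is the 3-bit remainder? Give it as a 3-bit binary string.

100

Modulo-2 division of 11101110010001 by 1011:
  pos 0: 1110 XOR 1011 = 0101
  pos 1: 1011 XOR 1011 = 0000
  pos 5: 1100 XOR 1011 = 0111
  pos 6: 1111 XOR 1011 = 0100
  pos 7: 1000 XOR 1011 = 0011
  pos 9: 1100 XOR 1011 = 0111
  pos 10: 1111 XOR 1011 = 0100
Remainder = 100 (nonzero — an error is detected).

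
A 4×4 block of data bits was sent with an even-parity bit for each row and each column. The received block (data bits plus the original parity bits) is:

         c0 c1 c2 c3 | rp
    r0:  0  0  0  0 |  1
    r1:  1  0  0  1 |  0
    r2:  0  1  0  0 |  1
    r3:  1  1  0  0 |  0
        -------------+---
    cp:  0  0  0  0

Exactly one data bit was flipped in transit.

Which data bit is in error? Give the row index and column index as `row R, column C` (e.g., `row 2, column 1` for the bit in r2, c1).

row 0, column 3

Recompute each row's even parity and compare to rp:
  r0: data parity 0, sent rp 1 → mismatch
  r1: data parity 0, sent rp 0 → ok
  r2: data parity 1, sent rp 1 → ok
  r3: data parity 0, sent rp 0 → ok
Recompute each column's even parity and compare to cp:
  c0: data parity 0, sent cp 0 → ok
  c1: data parity 0, sent cp 0 → ok
  c2: data parity 0, sent cp 0 → ok
  c3: data parity 1, sent cp 0 → mismatch
Exactly one row (r0) and one column (c3) fail → the flipped bit is at their intersection.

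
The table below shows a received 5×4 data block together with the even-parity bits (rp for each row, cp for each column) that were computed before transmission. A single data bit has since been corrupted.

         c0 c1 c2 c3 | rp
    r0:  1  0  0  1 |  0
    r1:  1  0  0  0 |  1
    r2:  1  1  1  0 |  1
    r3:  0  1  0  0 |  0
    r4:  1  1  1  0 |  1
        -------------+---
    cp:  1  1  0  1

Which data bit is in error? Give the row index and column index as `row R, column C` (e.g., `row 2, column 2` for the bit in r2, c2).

Recompute each row's even parity and compare to rp:
  r0: data parity 0, sent rp 0 → ok
  r1: data parity 1, sent rp 1 → ok
  r2: data parity 1, sent rp 1 → ok
  r3: data parity 1, sent rp 0 → mismatch
  r4: data parity 1, sent rp 1 → ok
Recompute each column's even parity and compare to cp:
  c0: data parity 0, sent cp 1 → mismatch
  c1: data parity 1, sent cp 1 → ok
  c2: data parity 0, sent cp 0 → ok
  c3: data parity 1, sent cp 1 → ok
Exactly one row (r3) and one column (c0) fail → the flipped bit is at their intersection.

row 3, column 0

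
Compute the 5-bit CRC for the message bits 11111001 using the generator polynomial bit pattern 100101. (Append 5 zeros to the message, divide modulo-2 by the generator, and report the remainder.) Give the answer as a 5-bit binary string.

01010

Append 5 zeros: 1111100100000. Divide by 100101 (XOR where the leading bit is 1):
  pos 0: 111110 XOR 100101 = 011011
  pos 1: 110110 XOR 100101 = 010011
  pos 2: 100111 XOR 100101 = 000010
  pos 6: 100000 XOR 100101 = 000101
Remainder (last 5 bits) = 01010. This is the CRC / FCS.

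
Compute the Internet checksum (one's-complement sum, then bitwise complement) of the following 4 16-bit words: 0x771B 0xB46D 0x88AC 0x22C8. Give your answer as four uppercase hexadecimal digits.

One's-complement addition (fold any carry out of bit 15 back into bit 0):
  0x771B + 0xB46D = 0x12B88 → wrap carry → 0x2B89
  0x2B89 + 0x88AC = 0x0B435
  0xB435 + 0x22C8 = 0x0D6FD
One's-complement sum = 0xD6FD.
Checksum = ~0xD6FD & 0xFFFF = 0x2902.

2902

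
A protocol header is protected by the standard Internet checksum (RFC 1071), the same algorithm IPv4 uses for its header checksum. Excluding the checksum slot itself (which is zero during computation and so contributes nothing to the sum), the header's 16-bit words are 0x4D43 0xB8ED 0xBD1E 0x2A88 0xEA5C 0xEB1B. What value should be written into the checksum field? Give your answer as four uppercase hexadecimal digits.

3CAF

One's-complement addition (fold any carry out of bit 15 back into bit 0):
  0x4D43 + 0xB8ED = 0x10630 → wrap carry → 0x0631
  0x0631 + 0xBD1E = 0x0C34F
  0xC34F + 0x2A88 = 0x0EDD7
  0xEDD7 + 0xEA5C = 0x1D833 → wrap carry → 0xD834
  0xD834 + 0xEB1B = 0x1C34F → wrap carry → 0xC350
One's-complement sum = 0xC350.
Checksum = ~0xC350 & 0xFFFF = 0x3CAF.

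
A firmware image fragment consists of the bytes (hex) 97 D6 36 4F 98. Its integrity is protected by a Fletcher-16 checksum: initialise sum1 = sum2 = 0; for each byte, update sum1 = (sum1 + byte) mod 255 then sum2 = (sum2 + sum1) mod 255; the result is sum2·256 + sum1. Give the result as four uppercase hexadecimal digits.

Running sums (mod 255):
  after byte 0 (97): sum1=151, sum2=151
  after byte 1 (D6): sum1=110, sum2=6
  after byte 2 (36): sum1=164, sum2=170
  after byte 3 (4F): sum1=243, sum2=158
  after byte 4 (98): sum1=140, sum2=43
Checksum = sum2·256 + sum1 = 43·256 + 140 = 11148 = 0x2B8C.

2B8C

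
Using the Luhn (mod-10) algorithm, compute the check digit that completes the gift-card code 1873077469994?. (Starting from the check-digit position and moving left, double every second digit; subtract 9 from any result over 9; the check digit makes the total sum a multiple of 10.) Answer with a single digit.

8

Partial digits right→left: 4 9 9 9 6 4 7 7 0 3 7 8 1
Double every second digit counting from the check-digit position (so the 1st, 3rd, 5th, ... of the partial from the right).
  doubled (with −9 where >9): 8 9 3 5 0 5 2 → sum 32
  kept as-is: 9 9 4 7 3 8 → sum 40
Total = 32 + 40 = 72.
Check digit = (10 − (72 mod 10)) mod 10 = 8.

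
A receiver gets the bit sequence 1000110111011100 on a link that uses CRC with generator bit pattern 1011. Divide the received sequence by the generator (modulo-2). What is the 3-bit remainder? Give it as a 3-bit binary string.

000

Modulo-2 division of 1000110111011100 by 1011:
  pos 0: 1000 XOR 1011 = 0011
  pos 2: 1111 XOR 1011 = 0100
  pos 3: 1000 XOR 1011 = 0011
  pos 5: 1111 XOR 1011 = 0100
  pos 6: 1001 XOR 1011 = 0010
  pos 8: 1001 XOR 1011 = 0010
  pos 10: 1011 XOR 1011 = 0000
Remainder = 000 (zero — the frame passes the CRC check).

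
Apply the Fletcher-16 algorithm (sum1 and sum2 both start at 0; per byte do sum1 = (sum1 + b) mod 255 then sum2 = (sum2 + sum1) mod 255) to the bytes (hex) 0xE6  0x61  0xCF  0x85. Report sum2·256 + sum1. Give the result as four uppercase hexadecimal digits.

E49D

Running sums (mod 255):
  after byte 0 (0xE6): sum1=230, sum2=230
  after byte 1 (0x61): sum1=72, sum2=47
  after byte 2 (0xCF): sum1=24, sum2=71
  after byte 3 (0x85): sum1=157, sum2=228
Checksum = sum2·256 + sum1 = 228·256 + 157 = 58525 = 0xE49D.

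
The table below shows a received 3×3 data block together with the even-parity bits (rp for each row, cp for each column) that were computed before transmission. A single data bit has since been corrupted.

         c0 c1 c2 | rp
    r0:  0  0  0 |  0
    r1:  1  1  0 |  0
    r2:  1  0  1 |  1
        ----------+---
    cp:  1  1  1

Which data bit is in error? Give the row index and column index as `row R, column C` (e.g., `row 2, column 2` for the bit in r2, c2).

Recompute each row's even parity and compare to rp:
  r0: data parity 0, sent rp 0 → ok
  r1: data parity 0, sent rp 0 → ok
  r2: data parity 0, sent rp 1 → mismatch
Recompute each column's even parity and compare to cp:
  c0: data parity 0, sent cp 1 → mismatch
  c1: data parity 1, sent cp 1 → ok
  c2: data parity 1, sent cp 1 → ok
Exactly one row (r2) and one column (c0) fail → the flipped bit is at their intersection.

row 2, column 0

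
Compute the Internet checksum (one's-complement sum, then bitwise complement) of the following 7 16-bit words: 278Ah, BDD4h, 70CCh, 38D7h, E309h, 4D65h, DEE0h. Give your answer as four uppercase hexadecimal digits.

61AD

One's-complement addition (fold any carry out of bit 15 back into bit 0):
  0x278A + 0xBDD4 = 0x0E55E
  0xE55E + 0x70CC = 0x1562A → wrap carry → 0x562B
  0x562B + 0x38D7 = 0x08F02
  0x8F02 + 0xE309 = 0x1720B → wrap carry → 0x720C
  0x720C + 0x4D65 = 0x0BF71
  0xBF71 + 0xDEE0 = 0x19E51 → wrap carry → 0x9E52
One's-complement sum = 0x9E52.
Checksum = ~0x9E52 & 0xFFFF = 0x61AD.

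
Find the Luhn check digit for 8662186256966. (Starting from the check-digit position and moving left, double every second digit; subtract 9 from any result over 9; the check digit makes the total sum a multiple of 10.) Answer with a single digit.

Partial digits right→left: 6 6 9 6 5 2 6 8 1 2 6 6 8
Double every second digit counting from the check-digit position (so the 1st, 3rd, 5th, ... of the partial from the right).
  doubled (with −9 where >9): 3 9 1 3 2 3 7 → sum 28
  kept as-is: 6 6 2 8 2 6 → sum 30
Total = 28 + 30 = 58.
Check digit = (10 − (58 mod 10)) mod 10 = 2.

2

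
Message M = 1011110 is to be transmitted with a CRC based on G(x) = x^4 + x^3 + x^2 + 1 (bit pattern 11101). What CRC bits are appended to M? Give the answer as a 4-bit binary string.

Append 4 zeros: 10111100000. Divide by 11101 (XOR where the leading bit is 1):
  pos 0: 10111 XOR 11101 = 01010
  pos 1: 10101 XOR 11101 = 01000
  pos 2: 10000 XOR 11101 = 01101
  pos 3: 11010 XOR 11101 = 00111
  pos 5: 11100 XOR 11101 = 00001
Remainder (last 4 bits) = 0010. This is the CRC / FCS.

0010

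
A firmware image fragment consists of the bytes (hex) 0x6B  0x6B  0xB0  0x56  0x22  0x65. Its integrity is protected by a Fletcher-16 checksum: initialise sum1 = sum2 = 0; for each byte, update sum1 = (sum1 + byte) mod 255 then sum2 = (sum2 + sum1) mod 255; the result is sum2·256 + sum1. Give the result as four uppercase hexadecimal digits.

0D65

Running sums (mod 255):
  after byte 0 (0x6B): sum1=107, sum2=107
  after byte 1 (0x6B): sum1=214, sum2=66
  after byte 2 (0xB0): sum1=135, sum2=201
  after byte 3 (0x56): sum1=221, sum2=167
  after byte 4 (0x22): sum1=0, sum2=167
  after byte 5 (0x65): sum1=101, sum2=13
Checksum = sum2·256 + sum1 = 13·256 + 101 = 3429 = 0x0D65.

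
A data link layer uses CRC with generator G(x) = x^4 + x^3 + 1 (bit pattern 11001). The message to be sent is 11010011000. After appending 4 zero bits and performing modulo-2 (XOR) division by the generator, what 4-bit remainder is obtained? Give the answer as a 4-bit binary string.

Append 4 zeros: 110100110000000. Divide by 11001 (XOR where the leading bit is 1):
  pos 0: 11010 XOR 11001 = 00011
  pos 3: 11011 XOR 11001 = 00010
  pos 6: 10000 XOR 11001 = 01001
  pos 7: 10010 XOR 11001 = 01011
  pos 8: 10110 XOR 11001 = 01111
  pos 9: 11110 XOR 11001 = 00111
Remainder (last 4 bits) = 1110. This is the CRC / FCS.

1110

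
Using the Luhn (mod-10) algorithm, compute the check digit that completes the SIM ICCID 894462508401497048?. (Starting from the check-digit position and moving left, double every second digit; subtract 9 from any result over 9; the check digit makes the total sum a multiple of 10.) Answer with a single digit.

Partial digits right→left: 8 4 0 7 9 4 1 0 4 8 0 5 2 6 4 4 9 8
Double every second digit counting from the check-digit position (so the 1st, 3rd, 5th, ... of the partial from the right).
  doubled (with −9 where >9): 7 0 9 2 8 0 4 8 9 → sum 47
  kept as-is: 4 7 4 0 8 5 6 4 8 → sum 46
Total = 47 + 46 = 93.
Check digit = (10 − (93 mod 10)) mod 10 = 7.

7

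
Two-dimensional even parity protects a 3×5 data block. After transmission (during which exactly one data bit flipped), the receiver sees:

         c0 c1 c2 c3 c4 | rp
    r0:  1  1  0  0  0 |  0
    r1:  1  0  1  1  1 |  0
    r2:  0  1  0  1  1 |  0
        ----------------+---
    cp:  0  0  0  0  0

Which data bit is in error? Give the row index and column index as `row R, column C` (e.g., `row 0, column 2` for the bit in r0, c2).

row 2, column 2

Recompute each row's even parity and compare to rp:
  r0: data parity 0, sent rp 0 → ok
  r1: data parity 0, sent rp 0 → ok
  r2: data parity 1, sent rp 0 → mismatch
Recompute each column's even parity and compare to cp:
  c0: data parity 0, sent cp 0 → ok
  c1: data parity 0, sent cp 0 → ok
  c2: data parity 1, sent cp 0 → mismatch
  c3: data parity 0, sent cp 0 → ok
  c4: data parity 0, sent cp 0 → ok
Exactly one row (r2) and one column (c2) fail → the flipped bit is at their intersection.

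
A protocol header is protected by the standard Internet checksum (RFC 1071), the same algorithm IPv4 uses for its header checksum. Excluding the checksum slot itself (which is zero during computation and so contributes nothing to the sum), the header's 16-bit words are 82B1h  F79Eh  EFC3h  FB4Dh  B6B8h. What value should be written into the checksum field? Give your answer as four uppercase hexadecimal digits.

One's-complement addition (fold any carry out of bit 15 back into bit 0):
  0x82B1 + 0xF79E = 0x17A4F → wrap carry → 0x7A50
  0x7A50 + 0xEFC3 = 0x16A13 → wrap carry → 0x6A14
  0x6A14 + 0xFB4D = 0x16561 → wrap carry → 0x6562
  0x6562 + 0xB6B8 = 0x11C1A → wrap carry → 0x1C1B
One's-complement sum = 0x1C1B.
Checksum = ~0x1C1B & 0xFFFF = 0xE3E4.

E3E4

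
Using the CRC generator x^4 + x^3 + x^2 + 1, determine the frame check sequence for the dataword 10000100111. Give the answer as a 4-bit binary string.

Append 4 zeros: 100001001110000. Divide by 11101 (XOR where the leading bit is 1):
  pos 0: 10000 XOR 11101 = 01101
  pos 1: 11011 XOR 11101 = 00110
  pos 3: 11000 XOR 11101 = 00101
  pos 5: 10111 XOR 11101 = 01010
  pos 6: 10101 XOR 11101 = 01000
  pos 7: 10000 XOR 11101 = 01101
  pos 8: 11010 XOR 11101 = 00111
  pos 10: 11100 XOR 11101 = 00001
Remainder (last 4 bits) = 0001. This is the CRC / FCS.

0001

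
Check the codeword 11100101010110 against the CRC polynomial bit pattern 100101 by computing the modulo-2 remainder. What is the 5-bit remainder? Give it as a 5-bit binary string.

00100

Modulo-2 division of 11100101010110 by 100101:
  pos 0: 111001 XOR 100101 = 011100
  pos 1: 111000 XOR 100101 = 011101
  pos 2: 111011 XOR 100101 = 011110
  pos 3: 111100 XOR 100101 = 011001
  pos 4: 110011 XOR 100101 = 010110
  pos 5: 101100 XOR 100101 = 001001
  pos 7: 100111 XOR 100101 = 000010
Remainder = 00100 (nonzero — an error is detected).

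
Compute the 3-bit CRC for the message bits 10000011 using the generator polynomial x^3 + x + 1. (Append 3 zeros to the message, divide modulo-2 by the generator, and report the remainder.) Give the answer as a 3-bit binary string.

110

Append 3 zeros: 10000011000. Divide by 1011 (XOR where the leading bit is 1):
  pos 0: 1000 XOR 1011 = 0011
  pos 2: 1100 XOR 1011 = 0111
  pos 3: 1111 XOR 1011 = 0100
  pos 4: 1001 XOR 1011 = 0010
  pos 6: 1000 XOR 1011 = 0011
Remainder (last 3 bits) = 110. This is the CRC / FCS.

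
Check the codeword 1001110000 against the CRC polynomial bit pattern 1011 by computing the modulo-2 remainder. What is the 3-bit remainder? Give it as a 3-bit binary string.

Modulo-2 division of 1001110000 by 1011:
  pos 0: 1001 XOR 1011 = 0010
  pos 2: 1011 XOR 1011 = 0000
Remainder = 000 (zero — the frame passes the CRC check).

000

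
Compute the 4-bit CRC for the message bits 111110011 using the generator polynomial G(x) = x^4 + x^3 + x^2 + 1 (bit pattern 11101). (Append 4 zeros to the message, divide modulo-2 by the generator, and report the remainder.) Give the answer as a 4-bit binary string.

1110

Append 4 zeros: 1111100110000. Divide by 11101 (XOR where the leading bit is 1):
  pos 0: 11111 XOR 11101 = 00010
  pos 3: 10001 XOR 11101 = 01100
  pos 4: 11001 XOR 11101 = 00100
  pos 6: 10000 XOR 11101 = 01101
  pos 7: 11010 XOR 11101 = 00111
Remainder (last 4 bits) = 1110. This is the CRC / FCS.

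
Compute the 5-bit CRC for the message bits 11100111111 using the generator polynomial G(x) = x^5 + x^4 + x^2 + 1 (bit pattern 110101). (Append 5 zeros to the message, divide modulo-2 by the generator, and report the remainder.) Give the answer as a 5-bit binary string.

Append 5 zeros: 1110011111100000. Divide by 110101 (XOR where the leading bit is 1):
  pos 0: 111001 XOR 110101 = 001100
  pos 2: 110011 XOR 110101 = 000110
  pos 5: 110111 XOR 110101 = 000010
  pos 9: 100000 XOR 110101 = 010101
  pos 10: 101010 XOR 110101 = 011111
Remainder (last 5 bits) = 11111. This is the CRC / FCS.

11111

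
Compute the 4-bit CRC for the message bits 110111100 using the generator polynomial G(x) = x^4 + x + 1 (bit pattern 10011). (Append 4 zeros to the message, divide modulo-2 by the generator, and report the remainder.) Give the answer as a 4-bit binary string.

1001

Append 4 zeros: 1101111000000. Divide by 10011 (XOR where the leading bit is 1):
  pos 0: 11011 XOR 10011 = 01000
  pos 1: 10001 XOR 10011 = 00010
  pos 4: 10100 XOR 10011 = 00111
  pos 6: 11100 XOR 10011 = 01111
  pos 7: 11110 XOR 10011 = 01101
  pos 8: 11010 XOR 10011 = 01001
Remainder (last 4 bits) = 1001. This is the CRC / FCS.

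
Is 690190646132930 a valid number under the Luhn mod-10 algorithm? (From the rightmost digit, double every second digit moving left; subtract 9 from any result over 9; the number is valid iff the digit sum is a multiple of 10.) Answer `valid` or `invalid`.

From the right, keep odd positions and double even positions (subtract 9 from any doubled value over 9):
  doubled (positions 2,4,...): 6 4 2 8 0 2 9 → sum 31
  kept (positions 1,3,...): 0 9 3 6 6 9 0 6 → sum 39
Total = 70.
70 mod 10 = 0, so the number is valid.

valid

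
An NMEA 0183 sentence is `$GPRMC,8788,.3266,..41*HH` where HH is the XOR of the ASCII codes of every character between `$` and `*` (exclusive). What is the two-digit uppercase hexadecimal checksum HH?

42

XOR the ASCII codes of the payload characters:
  'G' = 0x47 → acc = 0x47
  'P' = 0x50 → acc = 0x17
  'R' = 0x52 → acc = 0x45
  'M' = 0x4D → acc = 0x08
  'C' = 0x43 → acc = 0x4B
  ',' = 0x2C → acc = 0x67
  '8' = 0x38 → acc = 0x5F
  '7' = 0x37 → acc = 0x68
  '8' = 0x38 → acc = 0x50
  '8' = 0x38 → acc = 0x68
  ',' = 0x2C → acc = 0x44
  '.' = 0x2E → acc = 0x6A
  '3' = 0x33 → acc = 0x59
  '2' = 0x32 → acc = 0x6B
  '6' = 0x36 → acc = 0x5D
  '6' = 0x36 → acc = 0x6B
  ',' = 0x2C → acc = 0x47
  '.' = 0x2E → acc = 0x69
  '.' = 0x2E → acc = 0x47
  '4' = 0x34 → acc = 0x73
  '1' = 0x31 → acc = 0x42
Checksum = 0x42.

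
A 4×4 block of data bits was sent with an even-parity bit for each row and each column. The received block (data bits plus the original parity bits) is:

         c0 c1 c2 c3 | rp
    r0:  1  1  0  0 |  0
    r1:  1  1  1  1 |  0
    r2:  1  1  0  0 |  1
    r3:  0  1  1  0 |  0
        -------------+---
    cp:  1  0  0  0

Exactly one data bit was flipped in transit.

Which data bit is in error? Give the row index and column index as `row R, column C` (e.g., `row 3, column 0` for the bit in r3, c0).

Recompute each row's even parity and compare to rp:
  r0: data parity 0, sent rp 0 → ok
  r1: data parity 0, sent rp 0 → ok
  r2: data parity 0, sent rp 1 → mismatch
  r3: data parity 0, sent rp 0 → ok
Recompute each column's even parity and compare to cp:
  c0: data parity 1, sent cp 1 → ok
  c1: data parity 0, sent cp 0 → ok
  c2: data parity 0, sent cp 0 → ok
  c3: data parity 1, sent cp 0 → mismatch
Exactly one row (r2) and one column (c3) fail → the flipped bit is at their intersection.

row 2, column 3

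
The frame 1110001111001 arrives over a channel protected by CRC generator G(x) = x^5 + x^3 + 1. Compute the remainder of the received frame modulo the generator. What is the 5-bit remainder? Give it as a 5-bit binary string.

Modulo-2 division of 1110001111001 by 101001:
  pos 0: 111000 XOR 101001 = 010001
  pos 1: 100011 XOR 101001 = 001010
  pos 3: 101011 XOR 101001 = 000010
  pos 7: 101001 XOR 101001 = 000000
Remainder = 00000 (zero — the frame passes the CRC check).

00000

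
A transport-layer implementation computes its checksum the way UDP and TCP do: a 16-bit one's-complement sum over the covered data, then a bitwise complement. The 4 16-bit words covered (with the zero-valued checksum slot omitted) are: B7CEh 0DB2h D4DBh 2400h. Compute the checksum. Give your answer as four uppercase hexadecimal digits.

41A3

One's-complement addition (fold any carry out of bit 15 back into bit 0):
  0xB7CE + 0x0DB2 = 0x0C580
  0xC580 + 0xD4DB = 0x19A5B → wrap carry → 0x9A5C
  0x9A5C + 0x2400 = 0x0BE5C
One's-complement sum = 0xBE5C.
Checksum = ~0xBE5C & 0xFFFF = 0x41A3.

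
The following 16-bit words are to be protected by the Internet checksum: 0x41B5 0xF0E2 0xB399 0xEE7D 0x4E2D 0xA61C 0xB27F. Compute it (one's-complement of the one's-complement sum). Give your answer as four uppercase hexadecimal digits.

One's-complement addition (fold any carry out of bit 15 back into bit 0):
  0x41B5 + 0xF0E2 = 0x13297 → wrap carry → 0x3298
  0x3298 + 0xB399 = 0x0E631
  0xE631 + 0xEE7D = 0x1D4AE → wrap carry → 0xD4AF
  0xD4AF + 0x4E2D = 0x122DC → wrap carry → 0x22DD
  0x22DD + 0xA61C = 0x0C8F9
  0xC8F9 + 0xB27F = 0x17B78 → wrap carry → 0x7B79
One's-complement sum = 0x7B79.
Checksum = ~0x7B79 & 0xFFFF = 0x8486.

8486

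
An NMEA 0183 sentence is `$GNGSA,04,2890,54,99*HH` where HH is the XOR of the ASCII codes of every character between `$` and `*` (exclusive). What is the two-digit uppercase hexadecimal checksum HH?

5A

XOR the ASCII codes of the payload characters:
  'G' = 0x47 → acc = 0x47
  'N' = 0x4E → acc = 0x09
  'G' = 0x47 → acc = 0x4E
  'S' = 0x53 → acc = 0x1D
  'A' = 0x41 → acc = 0x5C
  ',' = 0x2C → acc = 0x70
  '0' = 0x30 → acc = 0x40
  '4' = 0x34 → acc = 0x74
  ',' = 0x2C → acc = 0x58
  '2' = 0x32 → acc = 0x6A
  '8' = 0x38 → acc = 0x52
  '9' = 0x39 → acc = 0x6B
  '0' = 0x30 → acc = 0x5B
  ',' = 0x2C → acc = 0x77
  '5' = 0x35 → acc = 0x42
  '4' = 0x34 → acc = 0x76
  ',' = 0x2C → acc = 0x5A
  '9' = 0x39 → acc = 0x63
  '9' = 0x39 → acc = 0x5A
Checksum = 0x5A.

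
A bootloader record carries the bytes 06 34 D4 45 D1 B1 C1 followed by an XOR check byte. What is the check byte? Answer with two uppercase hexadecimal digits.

02

XOR the bytes together:
  start with 0x06
  0x06 ⊕ 0x34 = 0x32
  0x32 ⊕ 0xD4 = 0xE6
  0xE6 ⊕ 0x45 = 0xA3
  0xA3 ⊕ 0xD1 = 0x72
  0x72 ⊕ 0xB1 = 0xC3
  0xC3 ⊕ 0xC1 = 0x02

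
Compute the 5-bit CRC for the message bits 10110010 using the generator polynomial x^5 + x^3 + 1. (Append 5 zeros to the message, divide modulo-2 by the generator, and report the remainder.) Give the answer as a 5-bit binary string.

Append 5 zeros: 1011001000000. Divide by 101001 (XOR where the leading bit is 1):
  pos 0: 101100 XOR 101001 = 000101
  pos 3: 101100 XOR 101001 = 000101
  pos 6: 101000 XOR 101001 = 000001
Remainder (last 5 bits) = 00010. This is the CRC / FCS.

00010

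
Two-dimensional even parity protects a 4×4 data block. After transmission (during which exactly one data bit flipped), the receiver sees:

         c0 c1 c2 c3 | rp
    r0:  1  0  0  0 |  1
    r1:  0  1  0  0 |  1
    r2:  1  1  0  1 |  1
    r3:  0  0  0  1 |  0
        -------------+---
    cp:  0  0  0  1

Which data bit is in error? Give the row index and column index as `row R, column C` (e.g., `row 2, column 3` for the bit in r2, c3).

row 3, column 3

Recompute each row's even parity and compare to rp:
  r0: data parity 1, sent rp 1 → ok
  r1: data parity 1, sent rp 1 → ok
  r2: data parity 1, sent rp 1 → ok
  r3: data parity 1, sent rp 0 → mismatch
Recompute each column's even parity and compare to cp:
  c0: data parity 0, sent cp 0 → ok
  c1: data parity 0, sent cp 0 → ok
  c2: data parity 0, sent cp 0 → ok
  c3: data parity 0, sent cp 1 → mismatch
Exactly one row (r3) and one column (c3) fail → the flipped bit is at their intersection.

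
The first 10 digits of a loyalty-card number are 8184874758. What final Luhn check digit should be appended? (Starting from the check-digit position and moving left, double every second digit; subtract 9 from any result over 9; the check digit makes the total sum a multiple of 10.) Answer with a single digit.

0

Partial digits right→left: 8 5 7 4 7 8 4 8 1 8
Double every second digit counting from the check-digit position (so the 1st, 3rd, 5th, ... of the partial from the right).
  doubled (with −9 where >9): 7 5 5 8 2 → sum 27
  kept as-is: 5 4 8 8 8 → sum 33
Total = 27 + 33 = 60.
Check digit = (10 − (60 mod 10)) mod 10 = 0.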